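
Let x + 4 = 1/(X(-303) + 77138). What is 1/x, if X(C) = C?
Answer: -76835/307339 ≈ -0.25000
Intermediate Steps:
x = -307339/76835 (x = -4 + 1/(-303 + 77138) = -4 + 1/76835 = -307339/76835 ≈ -4.0000)
1/x = 1/(-307339/76835) = -76835/307339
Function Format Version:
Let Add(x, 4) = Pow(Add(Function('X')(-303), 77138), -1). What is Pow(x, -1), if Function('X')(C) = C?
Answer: Rational(-76835, 307339) ≈ -0.25000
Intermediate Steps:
x = Rational(-307339, 76835) (x = Add(-4, Pow(Add(-303, 77138), -1)) = Add(-4, Pow(76835, -1)) = Add(-4, Rational(1, 76835)) = Rational(-307339, 76835) ≈ -4.0000)
Pow(x, -1) = Pow(Rational(-307339, 76835), -1) = Rational(-76835, 307339)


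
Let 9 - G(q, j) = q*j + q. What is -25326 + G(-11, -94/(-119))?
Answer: -3010380/119 ≈ -25297.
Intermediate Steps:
G(q, j) = 9 - q - j*q (G(q, j) = 9 - (q*j + q) = 9 - (j*q + q) = 9 - (q + j*q) = 9 + (-q - j*q) = 9 - q - j*q)
-25326 + G(-11, -94/(-119)) = -25326 + (9 - 1*(-11) - 1*(-94/(-119))*(-11)) = -25326 + (9 + 11 - 1*(-94*(-1/119))*(-11)) = -25326 + (9 + 11 - 1*94/119*(-11)) = -25326 + (9 + 11 + 1034/119) = -25326 + 3414/119 = -3010380/119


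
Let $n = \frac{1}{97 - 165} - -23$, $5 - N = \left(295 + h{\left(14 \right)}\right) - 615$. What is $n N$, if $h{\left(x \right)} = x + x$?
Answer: $\frac{464211}{68} \approx 6826.6$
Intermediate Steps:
$h{\left(x \right)} = 2 x$
$N = 297$ ($N = 5 - \left(\left(295 + 2 \cdot 14\right) - 615\right) = 5 - \left(\left(295 + 28\right) - 615\right) = 5 - \left(323 - 615\right) = 5 - -292 = 5 + 292 = 297$)
$n = \frac{1563}{68}$ ($n = \frac{1}{-68} + 23 = - \frac{1}{68} + 23 = \frac{1563}{68} \approx 22.985$)
$n N = \frac{1563}{68} \cdot 297 = \frac{464211}{68}$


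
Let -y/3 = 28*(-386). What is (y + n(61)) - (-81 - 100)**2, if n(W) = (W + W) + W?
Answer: -154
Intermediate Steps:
n(W) = 3*W (n(W) = 2*W + W = 3*W)
y = 32424 (y = -84*(-386) = -3*(-10808) = 32424)
(y + n(61)) - (-81 - 100)**2 = (32424 + 3*61) - (-81 - 100)**2 = (32424 + 183) - 1*(-181)**2 = 32607 - 1*32761 = 32607 - 32761 = -154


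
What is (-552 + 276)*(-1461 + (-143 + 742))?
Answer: 237912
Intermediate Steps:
(-552 + 276)*(-1461 + (-143 + 742)) = -276*(-1461 + 599) = -276*(-862) = 237912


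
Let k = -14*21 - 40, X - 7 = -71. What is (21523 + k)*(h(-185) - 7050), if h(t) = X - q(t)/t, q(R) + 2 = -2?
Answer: -27886715766/185 ≈ -1.5074e+8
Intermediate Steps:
X = -64 (X = 7 - 71 = -64)
k = -334 (k = -294 - 40 = -334)
q(R) = -4 (q(R) = -2 - 2 = -4)
h(t) = -64 + 4/t (h(t) = -64 - (-4)/t = -64 + 4/t)
(21523 + k)*(h(-185) - 7050) = (21523 - 334)*((-64 + 4/(-185)) - 7050) = 21189*((-64 + 4*(-1/185)) - 7050) = 21189*((-64 - 4/185) - 7050) = 21189*(-11844/185 - 7050) = 21189*(-1316094/185) = -27886715766/185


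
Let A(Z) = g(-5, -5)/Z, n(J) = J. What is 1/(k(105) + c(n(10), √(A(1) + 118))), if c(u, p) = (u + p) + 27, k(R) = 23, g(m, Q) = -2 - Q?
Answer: 1/71 ≈ 0.014085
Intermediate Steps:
A(Z) = 3/Z (A(Z) = (-2 - 1*(-5))/Z = (-2 + 5)/Z = 3/Z)
c(u, p) = 27 + p + u (c(u, p) = (p + u) + 27 = 27 + p + u)
1/(k(105) + c(n(10), √(A(1) + 118))) = 1/(23 + (27 + √(3/1 + 118) + 10)) = 1/(23 + (27 + √(3*1 + 118) + 10)) = 1/(23 + (27 + √(3 + 118) + 10)) = 1/(23 + (27 + √121 + 10)) = 1/(23 + (27 + 11 + 10)) = 1/(23 + 48) = 1/71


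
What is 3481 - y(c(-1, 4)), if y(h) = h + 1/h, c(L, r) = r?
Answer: 13907/4 ≈ 3476.8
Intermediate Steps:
3481 - y(c(-1, 4)) = 3481 - (4 + 1/4) = 3481 - (4 + ¼) = 3481 - 1*17/4 = 3481 - 17/4 = 13907/4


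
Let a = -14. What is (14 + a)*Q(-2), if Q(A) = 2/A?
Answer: 0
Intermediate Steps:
(14 + a)*Q(-2) = (14 - 14)*(2/(-2)) = 0*(2*(-½)) = 0*(-1) = 0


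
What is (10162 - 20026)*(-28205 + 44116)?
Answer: -156946104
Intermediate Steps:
(10162 - 20026)*(-28205 + 44116) = -9864*15911 = -156946104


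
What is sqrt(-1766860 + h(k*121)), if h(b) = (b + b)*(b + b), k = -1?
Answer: 2*I*sqrt(427074) ≈ 1307.0*I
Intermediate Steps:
h(b) = 4*b**2 (h(b) = (2*b)*(2*b) = 4*b**2)
sqrt(-1766860 + h(k*121)) = sqrt(-1766860 + 4*(-1*121)**2) = sqrt(-1766860 + 4*(-121)**2) = sqrt(-1766860 + 4*14641) = sqrt(-1766860 + 58564) = sqrt(-1708296) = 2*I*sqrt(427074)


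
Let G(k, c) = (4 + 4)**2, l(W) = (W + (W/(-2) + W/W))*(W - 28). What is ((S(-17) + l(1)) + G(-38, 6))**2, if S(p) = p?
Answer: 169/4 ≈ 42.250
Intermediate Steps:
l(W) = (1 + W/2)*(-28 + W) (l(W) = (W + (W*(-1/2) + 1))*(-28 + W) = (W + (-W/2 + 1))*(-28 + W) = (W + (1 - W/2))*(-28 + W) = (1 + W/2)*(-28 + W))
G(k, c) = 64 (G(k, c) = 8**2 = 64)
((S(-17) + l(1)) + G(-38, 6))**2 = ((-17 + (-28 + (1/2)*1**2 - 13*1)) + 64)**2 = ((-17 + (-28 + (1/2)*1 - 13)) + 64)**2 = ((-17 + (-28 + 1/2 - 13)) + 64)**2 = ((-17 - 81/2) + 64)**2 = (-115/2 + 64)**2 = (13/2)**2 = 169/4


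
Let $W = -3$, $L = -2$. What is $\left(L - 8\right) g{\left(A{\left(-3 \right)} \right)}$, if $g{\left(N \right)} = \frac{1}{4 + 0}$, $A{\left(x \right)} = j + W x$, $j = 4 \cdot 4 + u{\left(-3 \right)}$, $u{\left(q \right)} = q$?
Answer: $- \frac{5}{2} \approx -2.5$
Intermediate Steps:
$j = 13$ ($j = 4 \cdot 4 - 3 = 16 - 3 = 13$)
$A{\left(x \right)} = 13 - 3 x$
$g{\left(N \right)} = \frac{1}{4}$
$\left(L - 8\right) g{\left(A{\left(-3 \right)} \right)} = \left(-2 - 8\right) \frac{1}{4} = \left(-10\right) \frac{1}{4} = - \frac{5}{2}$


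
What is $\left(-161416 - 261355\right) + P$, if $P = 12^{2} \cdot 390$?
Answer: $-366611$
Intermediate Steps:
$P = 56160$ ($P = 144 \cdot 390 = 56160$)
$\left(-161416 - 261355\right) + P = \left(-161416 - 261355\right) + 56160 = -422771 + 56160 = -366611$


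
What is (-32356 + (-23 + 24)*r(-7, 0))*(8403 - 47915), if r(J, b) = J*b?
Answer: 1278450272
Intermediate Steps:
(-32356 + (-23 + 24)*r(-7, 0))*(8403 - 47915) = (-32356 + (-23 + 24)*(-7*0))*(8403 - 47915) = (-32356 + 1*0)*(-39512) = (-32356 + 0)*(-39512) = -32356*(-39512) = 1278450272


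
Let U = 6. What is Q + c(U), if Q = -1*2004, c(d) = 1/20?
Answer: -40079/20 ≈ -2003.9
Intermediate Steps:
c(d) = 1/20
Q = -2004
Q + c(U) = -2004 + 1/20 = -40079/20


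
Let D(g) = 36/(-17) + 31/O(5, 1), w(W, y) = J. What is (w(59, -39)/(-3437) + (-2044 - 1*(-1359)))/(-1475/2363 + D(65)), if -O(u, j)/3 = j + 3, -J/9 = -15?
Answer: 66763634880/518990437 ≈ 128.64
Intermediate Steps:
J = 135 (J = -9*(-15) = 135)
O(u, j) = -9 - 3*j (O(u, j) = -3*(j + 3) = -3*(3 + j) = -9 - 3*j)
w(W, y) = 135
D(g) = -959/204 (D(g) = 36/(-17) + 31/(-9 - 3*1) = 36*(-1/17) + 31/(-9 - 3) = -36/17 + 31/(-12) = -36/17 + 31*(-1/12) = -36/17 - 31/12 = -959/204)
(w(59, -39)/(-3437) + (-2044 - 1*(-1359)))/(-1475/2363 + D(65)) = (135/(-3437) + (-2044 - 1*(-1359)))/(-1475/2363 - 959/204) = (135*(-1/3437) + (-2044 + 1359))/(-1475*1/2363 - 959/204) = (-135/3437 - 685)/(-1475/2363 - 959/204) = -2354480/(3437*(-151001/28356)) = -2354480/3437*(-28356/151001) = 66763634880/518990437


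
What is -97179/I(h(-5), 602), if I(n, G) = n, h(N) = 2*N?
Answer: 97179/10 ≈ 9717.9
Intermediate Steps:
-97179/I(h(-5), 602) = -97179/(2*(-5)) = -97179/(-10) = -97179*(-⅒) = 97179/10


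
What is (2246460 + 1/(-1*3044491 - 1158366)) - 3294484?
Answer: -4404695004569/4202857 ≈ -1.0480e+6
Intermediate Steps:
(2246460 + 1/(-1*3044491 - 1158366)) - 3294484 = (2246460 + 1/(-3044491 - 1158366)) - 3294484 = (2246460 + 1/(-4202857)) - 3294484 = (2246460 - 1/4202857) - 3294484 = 9441550136219/4202857 - 3294484 = -4404695004569/4202857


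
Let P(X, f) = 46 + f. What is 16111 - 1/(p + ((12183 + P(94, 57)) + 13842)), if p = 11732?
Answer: 609962459/37860 ≈ 16111.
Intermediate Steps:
16111 - 1/(p + ((12183 + P(94, 57)) + 13842)) = 16111 - 1/(11732 + ((12183 + (46 + 57)) + 13842)) = 16111 - 1/(11732 + ((12183 + 103) + 13842)) = 16111 - 1/(11732 + (12286 + 13842)) = 16111 - 1/(11732 + 26128) = 16111 - 1/37860 = 609962459/37860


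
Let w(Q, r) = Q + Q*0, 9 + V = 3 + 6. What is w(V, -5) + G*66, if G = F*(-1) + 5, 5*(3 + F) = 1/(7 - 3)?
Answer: 5247/10 ≈ 524.70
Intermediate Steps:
F = -59/20 (F = -3 + 1/(5*(7 - 3)) = -3 + (1/5)/4 = -3 + (1/5)*(1/4) = -3 + 1/20 = -59/20 ≈ -2.9500)
V = 0 (V = -9 + (3 + 6) = -9 + 9 = 0)
w(Q, r) = Q (w(Q, r) = Q + 0 = Q)
G = 159/20 (G = -59/20*(-1) + 5 = 59/20 + 5 = 159/20 ≈ 7.9500)
w(V, -5) + G*66 = 0 + (159/20)*66 = 0 + 5247/10 = 5247/10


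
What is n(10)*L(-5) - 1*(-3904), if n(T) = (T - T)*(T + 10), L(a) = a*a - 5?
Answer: 3904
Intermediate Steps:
L(a) = -5 + a² (L(a) = a² - 5 = -5 + a²)
n(T) = 0 (n(T) = 0*(10 + T) = 0)
n(10)*L(-5) - 1*(-3904) = 0*(-5 + (-5)²) - 1*(-3904) = 0*(-5 + 25) + 3904 = 0*20 + 3904 = 0 + 3904 = 3904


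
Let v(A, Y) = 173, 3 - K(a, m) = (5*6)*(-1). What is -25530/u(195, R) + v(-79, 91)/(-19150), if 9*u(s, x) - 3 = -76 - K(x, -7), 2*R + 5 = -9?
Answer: 2200038581/1014950 ≈ 2167.6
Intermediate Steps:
R = -7 (R = -5/2 + (½)*(-9) = -5/2 - 9/2 = -7)
K(a, m) = 33 (K(a, m) = 3 - 5*6*(-1) = 3 - 30*(-1) = 3 - 1*(-30) = 3 + 30 = 33)
u(s, x) = -106/9 (u(s, x) = ⅓ + (-76 - 1*33)/9 = ⅓ + (-76 - 33)/9 = ⅓ + (⅑)*(-109) = ⅓ - 109/9 = -106/9)
-25530/u(195, R) + v(-79, 91)/(-19150) = -25530/(-106/9) + 173/(-19150) = -25530*(-9/106) + 173*(-1/19150) = 114885/53 - 173/19150 = 2200038581/1014950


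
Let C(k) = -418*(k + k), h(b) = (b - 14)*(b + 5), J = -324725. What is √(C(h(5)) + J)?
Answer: I*√249485 ≈ 499.48*I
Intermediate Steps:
h(b) = (-14 + b)*(5 + b)
C(k) = -836*k
√(C(h(5)) + J) = √(-836*(-70 + 5² - 9*5) - 324725) = √(-836*(-70 + 25 - 45) - 324725) = √(-836*(-90) - 324725) = √(75240 - 324725) = √(-249485) = I*√249485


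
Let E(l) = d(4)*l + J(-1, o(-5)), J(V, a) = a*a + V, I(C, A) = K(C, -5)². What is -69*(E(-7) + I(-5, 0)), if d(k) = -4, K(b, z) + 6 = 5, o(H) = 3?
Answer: -2553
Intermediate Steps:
K(b, z) = -1 (K(b, z) = -6 + 5 = -1)
I(C, A) = 1 (I(C, A) = (-1)² = 1)
J(V, a) = V + a² (J(V, a) = a² + V = V + a²)
E(l) = 8 - 4*l (E(l) = -4*l + (-1 + 3²) = -4*l + (-1 + 9) = -4*l + 8 = 8 - 4*l)
-69*(E(-7) + I(-5, 0)) = -69*((8 - 4*(-7)) + 1) = -69*((8 + 28) + 1) = -69*(36 + 1) = -69*37 = -2553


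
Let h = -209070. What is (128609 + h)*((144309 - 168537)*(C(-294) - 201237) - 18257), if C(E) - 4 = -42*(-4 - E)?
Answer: -416027776989127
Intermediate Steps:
C(E) = 172 + 42*E (C(E) = 4 - 42*(-4 - E) = 4 + (168 + 42*E) = 172 + 42*E)
(128609 + h)*((144309 - 168537)*(C(-294) - 201237) - 18257) = (128609 - 209070)*((144309 - 168537)*((172 + 42*(-294)) - 201237) - 18257) = -80461*(-24228*((172 - 12348) - 201237) - 18257) = -80461*(-24228*(-12176 - 201237) - 18257) = -80461*(-24228*(-213413) - 18257) = -80461*(5170570164 - 18257) = -80461*5170551907 = -416027776989127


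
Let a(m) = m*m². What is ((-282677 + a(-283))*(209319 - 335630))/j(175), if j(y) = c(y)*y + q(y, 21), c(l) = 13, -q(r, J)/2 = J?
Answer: 2898567649704/2233 ≈ 1.2981e+9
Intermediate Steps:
q(r, J) = -2*J
a(m) = m³
j(y) = -42 + 13*y (j(y) = 13*y - 2*21 = 13*y - 42 = -42 + 13*y)
((-282677 + a(-283))*(209319 - 335630))/j(175) = ((-282677 + (-283)³)*(209319 - 335630))/(-42 + 13*175) = ((-282677 - 22665187)*(-126311))/(-42 + 2275) = -22947864*(-126311)/2233 = 2898567649704*(1/2233) = 2898567649704/2233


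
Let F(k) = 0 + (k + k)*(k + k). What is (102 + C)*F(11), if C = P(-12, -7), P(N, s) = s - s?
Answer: 49368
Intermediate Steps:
P(N, s) = 0
C = 0
F(k) = 4*k**2 (F(k) = 0 + (2*k)*(2*k) = 0 + 4*k**2 = 4*k**2)
(102 + C)*F(11) = (102 + 0)*(4*11**2) = 102*(4*121) = 102*484 = 49368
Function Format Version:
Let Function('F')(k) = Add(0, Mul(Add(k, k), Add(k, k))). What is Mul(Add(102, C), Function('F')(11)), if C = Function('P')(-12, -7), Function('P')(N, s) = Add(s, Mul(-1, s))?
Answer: 49368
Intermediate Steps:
Function('P')(N, s) = 0
C = 0
Function('F')(k) = Mul(4, Pow(k, 2)) (Function('F')(k) = Add(0, Mul(Mul(2, k), Mul(2, k))) = Add(0, Mul(4, Pow(k, 2))) = Mul(4, Pow(k, 2)))
Mul(Add(102, C), Function('F')(11)) = Mul(Add(102, 0), Mul(4, Pow(11, 2))) = Mul(102, Mul(4, 121)) = Mul(102, 484) = 49368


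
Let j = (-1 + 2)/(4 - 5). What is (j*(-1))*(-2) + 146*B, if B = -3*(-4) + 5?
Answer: 2480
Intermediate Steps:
j = -1 (j = 1/(-1) = 1*(-1) = -1)
B = 17 (B = 12 + 5 = 17)
(j*(-1))*(-2) + 146*B = -1*(-1)*(-2) + 146*17 = 1*(-2) + 2482 = -2 + 2482 = 2480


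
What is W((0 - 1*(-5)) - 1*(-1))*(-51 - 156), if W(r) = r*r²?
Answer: -44712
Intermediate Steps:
W(r) = r³
W((0 - 1*(-5)) - 1*(-1))*(-51 - 156) = ((0 - 1*(-5)) - 1*(-1))³*(-51 - 156) = ((0 + 5) + 1)³*(-207) = (5 + 1)³*(-207) = 6³*(-207) = 216*(-207) = -44712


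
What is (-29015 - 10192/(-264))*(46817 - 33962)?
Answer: -4097406985/11 ≈ -3.7249e+8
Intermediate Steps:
(-29015 - 10192/(-264))*(46817 - 33962) = (-29015 - 10192*(-1/264))*12855 = (-29015 + 1274/33)*12855 = -956221/33*12855 = -4097406985/11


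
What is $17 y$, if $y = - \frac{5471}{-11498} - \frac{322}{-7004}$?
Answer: $\frac{5252655}{592147} \approx 8.8705$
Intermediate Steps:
$y = \frac{5252655}{10066499}$ ($y = \left(-5471\right) \left(- \frac{1}{11498}\right) - - \frac{161}{3502} = \frac{5471}{11498} + \frac{161}{3502} = \frac{5252655}{10066499} \approx 0.5218$)
$17 y = 17 \cdot \frac{5252655}{10066499} = \frac{5252655}{592147}$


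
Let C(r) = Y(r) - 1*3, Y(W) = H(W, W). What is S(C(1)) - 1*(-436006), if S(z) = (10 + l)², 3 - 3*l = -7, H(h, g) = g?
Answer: 3925654/9 ≈ 4.3618e+5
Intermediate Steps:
Y(W) = W
l = 10/3 (l = 1 - ⅓*(-7) = 1 + 7/3 = 10/3 ≈ 3.3333)
C(r) = -3 + r (C(r) = r - 1*3 = r - 3 = -3 + r)
S(z) = 1600/9 (S(z) = (10 + 10/3)² = (40/3)² = 1600/9)
S(C(1)) - 1*(-436006) = 1600/9 - 1*(-436006) = 1600/9 + 436006 = 3925654/9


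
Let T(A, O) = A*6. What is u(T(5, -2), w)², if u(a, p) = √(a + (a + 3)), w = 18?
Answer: 63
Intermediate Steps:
T(A, O) = 6*A
u(a, p) = √(3 + 2*a) (u(a, p) = √(a + (3 + a)) = √(3 + 2*a))
u(T(5, -2), w)² = (√(3 + 2*(6*5)))² = (√(3 + 2*30))² = (√(3 + 60))² = (√63)² = (3*√7)² = 63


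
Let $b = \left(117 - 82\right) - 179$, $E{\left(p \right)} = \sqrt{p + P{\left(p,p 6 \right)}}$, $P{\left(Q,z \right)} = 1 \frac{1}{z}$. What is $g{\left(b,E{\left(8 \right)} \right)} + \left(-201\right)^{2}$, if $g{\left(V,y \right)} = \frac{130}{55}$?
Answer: $\frac{444437}{11} \approx 40403.0$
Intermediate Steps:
$P{\left(Q,z \right)} = \frac{1}{z}$
$E{\left(p \right)} = \sqrt{p + \frac{1}{6 p}}$ ($E{\left(p \right)} = \sqrt{p + \frac{1}{p 6}} = \sqrt{p + \frac{1}{6 p}}$)
$b = -144$ ($b = 35 - 179 = -144$)
$g{\left(V,y \right)} = \frac{26}{11}$ ($g{\left(V,y \right)} = 130 \cdot \frac{1}{55} = \frac{26}{11}$)
$g{\left(b,E{\left(8 \right)} \right)} + \left(-201\right)^{2} = \frac{26}{11} + \left(-201\right)^{2} = \frac{26}{11} + 40401 = \frac{444437}{11}$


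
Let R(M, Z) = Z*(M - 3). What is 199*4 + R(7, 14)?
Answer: 852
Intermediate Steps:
R(M, Z) = Z*(-3 + M)
199*4 + R(7, 14) = 199*4 + 14*(-3 + 7) = 796 + 14*4 = 796 + 56 = 852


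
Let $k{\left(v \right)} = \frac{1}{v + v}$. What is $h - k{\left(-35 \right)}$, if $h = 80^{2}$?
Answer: $\frac{448001}{70} \approx 6400.0$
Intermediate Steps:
$k{\left(v \right)} = \frac{1}{2 v}$
$h = 6400$
$h - k{\left(-35 \right)} = 6400 - \frac{1}{2 \left(-35\right)} = 6400 - \frac{1}{2} \left(- \frac{1}{35}\right) = 6400 - - \frac{1}{70} = 6400 + \frac{1}{70} = \frac{448001}{70}$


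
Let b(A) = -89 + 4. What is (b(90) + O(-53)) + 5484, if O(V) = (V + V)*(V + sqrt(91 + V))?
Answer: 11017 - 106*sqrt(38) ≈ 10364.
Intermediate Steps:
b(A) = -85
O(V) = 2*V*(V + sqrt(91 + V)) (O(V) = (2*V)*(V + sqrt(91 + V)) = 2*V*(V + sqrt(91 + V)))
(b(90) + O(-53)) + 5484 = (-85 + 2*(-53)*(-53 + sqrt(91 - 53))) + 5484 = (-85 + 2*(-53)*(-53 + sqrt(38))) + 5484 = (-85 + (5618 - 106*sqrt(38))) + 5484 = (5533 - 106*sqrt(38)) + 5484 = 11017 - 106*sqrt(38)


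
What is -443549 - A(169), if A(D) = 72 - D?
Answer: -443452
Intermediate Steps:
-443549 - A(169) = -443549 - (72 - 1*169) = -443549 - (72 - 169) = -443549 - 1*(-97) = -443549 + 97 = -443452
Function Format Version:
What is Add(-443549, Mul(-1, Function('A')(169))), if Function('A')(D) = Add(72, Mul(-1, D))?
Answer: -443452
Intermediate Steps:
Add(-443549, Mul(-1, Function('A')(169))) = Add(-443549, Mul(-1, Add(72, Mul(-1, 169)))) = Add(-443549, Mul(-1, Add(72, -169))) = Add(-443549, Mul(-1, -97)) = Add(-443549, 97) = -443452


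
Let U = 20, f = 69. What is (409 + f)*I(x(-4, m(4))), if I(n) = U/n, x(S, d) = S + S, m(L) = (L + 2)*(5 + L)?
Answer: -1195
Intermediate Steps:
m(L) = (2 + L)*(5 + L)
x(S, d) = 2*S
I(n) = 20/n
(409 + f)*I(x(-4, m(4))) = (409 + 69)*(20/((2*(-4)))) = 478*(20/(-8)) = 478*(20*(-⅛)) = 478*(-5/2) = -1195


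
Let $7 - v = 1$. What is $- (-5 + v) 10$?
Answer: $-10$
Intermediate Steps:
$v = 6$ ($v = 7 - 1 = 6$)
$- (-5 + v) 10 = - (-5 + 6) 10 = \left(-1\right) 1 \cdot 10 = \left(-1\right) 10 = -10$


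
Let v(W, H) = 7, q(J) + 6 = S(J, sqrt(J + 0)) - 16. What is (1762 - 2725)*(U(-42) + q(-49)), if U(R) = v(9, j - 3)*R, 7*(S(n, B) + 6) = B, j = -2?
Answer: 310086 - 963*I ≈ 3.1009e+5 - 963.0*I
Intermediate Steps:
S(n, B) = -6 + B/7
q(J) = -28 + sqrt(J)/7 (q(J) = -6 + ((-6 + sqrt(J + 0)/7) - 16) = -6 + ((-6 + sqrt(J)/7) - 16) = -6 + (-22 + sqrt(J)/7) = -28 + sqrt(J)/7)
U(R) = 7*R
(1762 - 2725)*(U(-42) + q(-49)) = (1762 - 2725)*(7*(-42) + (-28 + sqrt(-49)/7)) = -963*(-294 + (-28 + (7*I)/7)) = -963*(-294 + (-28 + I)) = -963*(-322 + I) = 310086 - 963*I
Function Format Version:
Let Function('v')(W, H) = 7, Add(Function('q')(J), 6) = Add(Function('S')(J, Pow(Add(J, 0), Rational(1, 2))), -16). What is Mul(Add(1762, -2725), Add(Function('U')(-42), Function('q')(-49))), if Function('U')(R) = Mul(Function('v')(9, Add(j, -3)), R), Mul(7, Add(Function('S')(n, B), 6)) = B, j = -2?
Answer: Add(310086, Mul(-963, I)) ≈ Add(3.1009e+5, Mul(-963.00, I))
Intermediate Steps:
Function('S')(n, B) = Add(-6, Mul(Rational(1, 7), B))
Function('q')(J) = Add(-28, Mul(Rational(1, 7), Pow(J, Rational(1, 2)))) (Function('q')(J) = Add(-6, Add(Add(-6, Mul(Rational(1, 7), Pow(Add(J, 0), Rational(1, 2)))), -16)) = Add(-6, Add(Add(-6, Mul(Rational(1, 7), Pow(J, Rational(1, 2)))), -16)) = Add(-6, Add(-22, Mul(Rational(1, 7), Pow(J, Rational(1, 2))))) = Add(-28, Mul(Rational(1, 7), Pow(J, Rational(1, 2)))))
Function('U')(R) = Mul(7, R)
Mul(Add(1762, -2725), Add(Function('U')(-42), Function('q')(-49))) = Mul(Add(1762, -2725), Add(Mul(7, -42), Add(-28, Mul(Rational(1, 7), Pow(-49, Rational(1, 2)))))) = Mul(-963, Add(-294, Add(-28, Mul(Rational(1, 7), Mul(7, I))))) = Mul(-963, Add(-294, Add(-28, I))) = Mul(-963, Add(-322, I)) = Add(310086, Mul(-963, I))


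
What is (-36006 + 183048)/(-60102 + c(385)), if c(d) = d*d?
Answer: 21006/12589 ≈ 1.6686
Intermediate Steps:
c(d) = d²
(-36006 + 183048)/(-60102 + c(385)) = (-36006 + 183048)/(-60102 + 385²) = 147042/(-60102 + 148225) = 147042/88123 = 147042*(1/88123) = 21006/12589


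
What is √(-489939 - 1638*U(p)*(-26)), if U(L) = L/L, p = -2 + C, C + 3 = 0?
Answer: I*√447351 ≈ 668.84*I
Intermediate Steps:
C = -3 (C = -3 + 0 = -3)
p = -5 (p = -2 - 3 = -5)
U(L) = 1
√(-489939 - 1638*U(p)*(-26)) = √(-489939 - 1638*(-26)) = √(-489939 + 42588) = √(-447351) = I*√447351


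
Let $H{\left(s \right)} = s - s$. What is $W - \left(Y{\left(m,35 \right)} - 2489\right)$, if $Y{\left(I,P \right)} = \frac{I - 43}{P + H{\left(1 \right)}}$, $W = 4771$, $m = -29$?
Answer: $\frac{254172}{35} \approx 7262.1$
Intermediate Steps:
$H{\left(s \right)} = 0$
$Y{\left(I,P \right)} = \frac{-43 + I}{P}$ ($Y{\left(I,P \right)} = \frac{I - 43}{P + 0} = \frac{-43 + I}{P}$)
$W - \left(Y{\left(m,35 \right)} - 2489\right) = 4771 - \left(\frac{-43 - 29}{35} - 2489\right) = 4771 - \left(\frac{1}{35} \left(-72\right) - 2489\right) = 4771 - \left(- \frac{72}{35} - 2489\right) = 4771 - - \frac{87187}{35} = 4771 + \frac{87187}{35} = \frac{254172}{35}$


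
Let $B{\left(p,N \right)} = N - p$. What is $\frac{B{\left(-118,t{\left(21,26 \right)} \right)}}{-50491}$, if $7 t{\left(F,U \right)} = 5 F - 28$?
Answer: $- \frac{129}{50491} \approx -0.0025549$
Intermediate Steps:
$t{\left(F,U \right)} = -4 + \frac{5 F}{7}$ ($t{\left(F,U \right)} = \frac{5 F - 28}{7} = \frac{-28 + 5 F}{7} = -4 + \frac{5 F}{7}$)
$\frac{B{\left(-118,t{\left(21,26 \right)} \right)}}{-50491} = \frac{\left(-4 + \frac{5}{7} \cdot 21\right) - -118}{-50491} = \left(\left(-4 + 15\right) + 118\right) \left(- \frac{1}{50491}\right) = \left(11 + 118\right) \left(- \frac{1}{50491}\right) = 129 \left(- \frac{1}{50491}\right) = - \frac{129}{50491}$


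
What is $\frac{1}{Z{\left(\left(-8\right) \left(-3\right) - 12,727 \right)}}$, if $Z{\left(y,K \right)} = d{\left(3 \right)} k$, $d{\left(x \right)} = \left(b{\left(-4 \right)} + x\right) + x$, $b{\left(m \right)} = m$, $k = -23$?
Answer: $- \frac{1}{46} \approx -0.021739$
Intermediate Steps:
$d{\left(x \right)} = -4 + 2 x$ ($d{\left(x \right)} = \left(-4 + x\right) + x = -4 + 2 x$)
$Z{\left(y,K \right)} = -46$ ($Z{\left(y,K \right)} = \left(-4 + 2 \cdot 3\right) \left(-23\right) = \left(-4 + 6\right) \left(-23\right) = 2 \left(-23\right) = -46$)
$\frac{1}{Z{\left(\left(-8\right) \left(-3\right) - 12,727 \right)}} = \frac{1}{-46} = - \frac{1}{46}$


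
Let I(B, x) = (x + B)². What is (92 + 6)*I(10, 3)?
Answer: 16562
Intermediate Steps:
I(B, x) = (B + x)²
(92 + 6)*I(10, 3) = (92 + 6)*(10 + 3)² = 98*13² = 98*169 = 16562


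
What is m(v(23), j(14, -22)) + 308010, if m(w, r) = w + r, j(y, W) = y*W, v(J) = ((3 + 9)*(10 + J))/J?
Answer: 7077542/23 ≈ 3.0772e+5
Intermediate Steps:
v(J) = (120 + 12*J)/J (v(J) = (12*(10 + J))/J = (120 + 12*J)/J)
j(y, W) = W*y
m(w, r) = r + w
m(v(23), j(14, -22)) + 308010 = (-22*14 + (12 + 120/23)) + 308010 = (-308 + (12 + 120*(1/23))) + 308010 = (-308 + (12 + 120/23)) + 308010 = (-308 + 396/23) + 308010 = -6688/23 + 308010 = 7077542/23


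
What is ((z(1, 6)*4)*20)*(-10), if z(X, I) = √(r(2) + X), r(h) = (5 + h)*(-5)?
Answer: -800*I*√34 ≈ -4664.8*I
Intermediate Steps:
r(h) = -25 - 5*h
z(X, I) = √(-35 + X) (z(X, I) = √((-25 - 5*2) + X) = √((-25 - 10) + X) = √(-35 + X))
((z(1, 6)*4)*20)*(-10) = ((√(-35 + 1)*4)*20)*(-10) = ((√(-34)*4)*20)*(-10) = (((I*√34)*4)*20)*(-10) = ((4*I*√34)*20)*(-10) = (80*I*√34)*(-10) = -800*I*√34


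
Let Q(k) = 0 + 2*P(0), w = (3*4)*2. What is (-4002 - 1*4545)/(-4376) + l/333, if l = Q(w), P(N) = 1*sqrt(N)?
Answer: 8547/4376 ≈ 1.9532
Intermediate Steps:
P(N) = sqrt(N)
w = 24 (w = 12*2 = 24)
Q(k) = 0 (Q(k) = 0 + 2*sqrt(0) = 0 + 2*0 = 0 + 0 = 0)
l = 0
(-4002 - 1*4545)/(-4376) + l/333 = (-4002 - 1*4545)/(-4376) + 0/333 = (-4002 - 4545)*(-1/4376) + 0*(1/333) = -8547*(-1/4376) + 0 = 8547/4376 + 0 = 8547/4376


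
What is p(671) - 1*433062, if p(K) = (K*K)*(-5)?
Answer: -2684267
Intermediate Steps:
p(K) = -5*K² (p(K) = K²*(-5) = -5*K²)
p(671) - 1*433062 = -5*671² - 1*433062 = -5*450241 - 433062 = -2251205 - 433062 = -2684267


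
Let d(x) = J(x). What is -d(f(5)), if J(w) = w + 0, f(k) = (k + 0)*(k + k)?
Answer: -50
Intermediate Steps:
f(k) = 2*k² (f(k) = k*(2*k) = 2*k²)
J(w) = w
d(x) = x
-d(f(5)) = -2*5² = -2*25 = -1*50 = -50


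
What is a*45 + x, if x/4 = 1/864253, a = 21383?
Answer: 831614485459/864253 ≈ 9.6224e+5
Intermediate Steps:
x = 4/864253 ≈ 4.6283e-6
a*45 + x = 21383*45 + 4/864253 = 962235 + 4/864253 = 831614485459/864253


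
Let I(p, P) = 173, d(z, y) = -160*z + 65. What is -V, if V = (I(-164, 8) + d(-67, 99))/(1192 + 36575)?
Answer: -10958/37767 ≈ -0.29015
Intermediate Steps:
d(z, y) = 65 - 160*z
V = 10958/37767 (V = (173 + (65 - 160*(-67)))/(1192 + 36575) = (173 + (65 + 10720))/37767 = (173 + 10785)*(1/37767) = 10958*(1/37767) = 10958/37767 ≈ 0.29015)
-V = -1*10958/37767 = -10958/37767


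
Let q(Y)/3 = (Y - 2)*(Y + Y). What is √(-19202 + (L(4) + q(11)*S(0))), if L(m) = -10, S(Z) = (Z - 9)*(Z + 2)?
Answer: 4*I*√1869 ≈ 172.93*I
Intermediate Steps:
S(Z) = (-9 + Z)*(2 + Z)
q(Y) = 6*Y*(-2 + Y) (q(Y) = 3*((Y - 2)*(Y + Y)) = 3*((-2 + Y)*(2*Y)) = 3*(2*Y*(-2 + Y)) = 6*Y*(-2 + Y))
√(-19202 + (L(4) + q(11)*S(0))) = √(-19202 + (-10 + (6*11*(-2 + 11))*(-18 + 0² - 7*0))) = √(-19202 + (-10 + (6*11*9)*(-18 + 0 + 0))) = √(-19202 + (-10 + 594*(-18))) = √(-19202 + (-10 - 10692)) = √(-19202 - 10702) = √(-29904) = 4*I*√1869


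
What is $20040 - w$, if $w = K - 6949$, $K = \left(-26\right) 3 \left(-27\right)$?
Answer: $24883$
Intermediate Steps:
$K = 2106$ ($K = \left(-78\right) \left(-27\right) = 2106$)
$w = -4843$ ($w = 2106 - 6949 = -4843$)
$20040 - w = 20040 - -4843 = 20040 + 4843 = 24883$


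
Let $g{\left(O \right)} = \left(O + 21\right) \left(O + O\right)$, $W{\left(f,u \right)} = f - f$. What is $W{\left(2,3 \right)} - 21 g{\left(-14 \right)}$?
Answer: $4116$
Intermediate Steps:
$W{\left(f,u \right)} = 0$
$g{\left(O \right)} = 2 O \left(21 + O\right)$ ($g{\left(O \right)} = \left(21 + O\right) 2 O = 2 O \left(21 + O\right)$)
$W{\left(2,3 \right)} - 21 g{\left(-14 \right)} = 0 - 21 \cdot 2 \left(-14\right) \left(21 - 14\right) = 0 - 21 \cdot 2 \left(-14\right) 7 = 0 - -4116 = 0 + 4116 = 4116$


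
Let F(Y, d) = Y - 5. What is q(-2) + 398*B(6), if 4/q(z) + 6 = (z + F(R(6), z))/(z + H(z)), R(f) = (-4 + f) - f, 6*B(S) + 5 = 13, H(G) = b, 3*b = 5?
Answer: 14332/27 ≈ 530.81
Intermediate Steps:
b = 5/3 (b = (⅓)*5 = 5/3 ≈ 1.6667)
H(G) = 5/3
B(S) = 4/3 (B(S) = -⅚ + (⅙)*13 = -⅚ + 13/6 = 4/3)
R(f) = -4
F(Y, d) = -5 + Y
q(z) = 4/(-6 + (-9 + z)/(5/3 + z)) (q(z) = 4/(-6 + (z + (-5 - 4))/(z + 5/3)) = 4/(-6 + (z - 9)/(5/3 + z)) = 4/(-6 + (-9 + z)/(5/3 + z)))
q(-2) + 398*B(6) = 4*(-5 - 3*(-2))/(3*(19 + 5*(-2))) + 398*(4/3) = 4*(-5 + 6)/(3*(19 - 10)) + 1592/3 = (4/3)*1/9 + 1592/3 = (4/3)*(⅑)*1 + 1592/3 = 4/27 + 1592/3 = 14332/27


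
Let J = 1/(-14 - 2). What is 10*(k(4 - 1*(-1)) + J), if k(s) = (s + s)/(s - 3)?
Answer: 395/8 ≈ 49.375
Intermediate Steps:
k(s) = 2*s/(-3 + s) (k(s) = (2*s)/(-3 + s) = 2*s/(-3 + s))
J = -1/16 (J = 1/(-16) = -1/16 ≈ -0.062500)
10*(k(4 - 1*(-1)) + J) = 10*(2*(4 - 1*(-1))/(-3 + (4 - 1*(-1))) - 1/16) = 10*(2*(4 + 1)/(-3 + (4 + 1)) - 1/16) = 10*(2*5/(-3 + 5) - 1/16) = 10*(2*5/2 - 1/16) = 10*(2*5*(½) - 1/16) = 10*(5 - 1/16) = 10*(79/16) = 395/8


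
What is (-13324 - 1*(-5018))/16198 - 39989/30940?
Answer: -4971041/2753660 ≈ -1.8052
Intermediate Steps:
(-13324 - 1*(-5018))/16198 - 39989/30940 = (-13324 + 5018)*(1/16198) - 39989*1/30940 = -8306*1/16198 - 39989/30940 = -4153/8099 - 39989/30940 = -4971041/2753660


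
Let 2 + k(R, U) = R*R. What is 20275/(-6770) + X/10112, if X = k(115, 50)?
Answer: -11550109/6845824 ≈ -1.6872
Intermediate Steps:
k(R, U) = -2 + R² (k(R, U) = -2 + R*R = -2 + R²)
X = 13223 (X = -2 + 115² = -2 + 13225 = 13223)
20275/(-6770) + X/10112 = 20275/(-6770) + 13223/10112 = 20275*(-1/6770) + 13223*(1/10112) = -4055/1354 + 13223/10112 = -11550109/6845824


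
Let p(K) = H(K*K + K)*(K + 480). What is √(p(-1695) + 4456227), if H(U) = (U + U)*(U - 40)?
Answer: I*√20033943306694773 ≈ 1.4154e+8*I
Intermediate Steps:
H(U) = 2*U*(-40 + U) (H(U) = (2*U)*(-40 + U) = 2*U*(-40 + U))
p(K) = 2*(480 + K)*(K + K²)*(-40 + K + K²) (p(K) = (2*(K*K + K)*(-40 + (K*K + K)))*(K + 480) = (2*(K² + K)*(-40 + (K² + K)))*(480 + K) = (2*(K + K²)*(-40 + (K + K²)))*(480 + K) = (2*(K + K²)*(-40 + K + K²))*(480 + K) = 2*(480 + K)*(K + K²)*(-40 + K + K²))
√(p(-1695) + 4456227) = √(2*(-1695)*(1 - 1695)*(-40 - 1695*(1 - 1695))*(480 - 1695) + 4456227) = √(2*(-1695)*(-1694)*(-40 - 1695*(-1694))*(-1215) + 4456227) = √(2*(-1695)*(-1694)*(-40 + 2871330)*(-1215) + 4456227) = √(2*(-1695)*(-1694)*2871290*(-1215) + 4456227) = √(-20033943311151000 + 4456227) = √(-20033943306694773) = I*√20033943306694773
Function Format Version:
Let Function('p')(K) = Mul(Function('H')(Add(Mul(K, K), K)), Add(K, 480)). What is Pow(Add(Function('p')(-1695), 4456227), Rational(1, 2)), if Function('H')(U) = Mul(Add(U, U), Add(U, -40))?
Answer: Mul(I, Pow(20033943306694773, Rational(1, 2))) ≈ Mul(1.4154e+8, I)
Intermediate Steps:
Function('H')(U) = Mul(2, U, Add(-40, U)) (Function('H')(U) = Mul(Mul(2, U), Add(-40, U)) = Mul(2, U, Add(-40, U)))
Function('p')(K) = Mul(2, Add(480, K), Add(K, Pow(K, 2)), Add(-40, K, Pow(K, 2))) (Function('p')(K) = Mul(Mul(2, Add(Mul(K, K), K), Add(-40, Add(Mul(K, K), K))), Add(K, 480)) = Mul(Mul(2, Add(Pow(K, 2), K), Add(-40, Add(Pow(K, 2), K))), Add(480, K)) = Mul(Mul(2, Add(K, Pow(K, 2)), Add(-40, Add(K, Pow(K, 2)))), Add(480, K)) = Mul(Mul(2, Add(K, Pow(K, 2)), Add(-40, K, Pow(K, 2))), Add(480, K)) = Mul(2, Add(480, K), Add(K, Pow(K, 2)), Add(-40, K, Pow(K, 2))))
Pow(Add(Function('p')(-1695), 4456227), Rational(1, 2)) = Pow(Add(Mul(2, -1695, Add(1, -1695), Add(-40, Mul(-1695, Add(1, -1695))), Add(480, -1695)), 4456227), Rational(1, 2)) = Pow(Add(Mul(2, -1695, -1694, Add(-40, Mul(-1695, -1694)), -1215), 4456227), Rational(1, 2)) = Pow(Add(Mul(2, -1695, -1694, Add(-40, 2871330), -1215), 4456227), Rational(1, 2)) = Pow(Add(Mul(2, -1695, -1694, 2871290, -1215), 4456227), Rational(1, 2)) = Pow(Add(-20033943311151000, 4456227), Rational(1, 2)) = Pow(-20033943306694773, Rational(1, 2)) = Mul(I, Pow(20033943306694773, Rational(1, 2)))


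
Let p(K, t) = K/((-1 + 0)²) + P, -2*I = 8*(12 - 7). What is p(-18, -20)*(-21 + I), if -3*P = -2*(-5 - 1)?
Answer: 902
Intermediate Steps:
P = -4 (P = -(-2)*(-5 - 1)/3 = -(-2)*(-6)/3 = -⅓*12 = -4)
I = -20 (I = -4*(12 - 7) = -4*5 = -½*40 = -20)
p(K, t) = -4 + K (p(K, t) = K/((-1 + 0)²) - 4 = K/((-1)²) - 4 = K/1 - 4 = 1*K - 4 = K - 4 = -4 + K)
p(-18, -20)*(-21 + I) = (-4 - 18)*(-21 - 20) = -22*(-41) = 902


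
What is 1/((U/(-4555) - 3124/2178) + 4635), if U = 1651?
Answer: 450945/2089319816 ≈ 0.00021583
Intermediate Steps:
1/((U/(-4555) - 3124/2178) + 4635) = 1/((1651/(-4555) - 3124/2178) + 4635) = 1/((1651*(-1/4555) - 3124*1/2178) + 4635) = 1/((-1651/4555 - 142/99) + 4635) = 1/(-810259/450945 + 4635) = 1/(2089319816/450945) = 450945/2089319816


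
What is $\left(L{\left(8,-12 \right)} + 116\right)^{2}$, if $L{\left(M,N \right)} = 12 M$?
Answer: $44944$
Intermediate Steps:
$\left(L{\left(8,-12 \right)} + 116\right)^{2} = \left(12 \cdot 8 + 116\right)^{2} = \left(96 + 116\right)^{2} = 212^{2} = 44944$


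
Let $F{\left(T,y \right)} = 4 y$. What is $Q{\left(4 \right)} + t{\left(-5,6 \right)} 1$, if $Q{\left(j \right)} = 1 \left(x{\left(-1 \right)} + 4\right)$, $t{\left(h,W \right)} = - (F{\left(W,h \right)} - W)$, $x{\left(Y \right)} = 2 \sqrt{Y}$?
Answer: $30 + 2 i \approx 30.0 + 2.0 i$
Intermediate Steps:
$t{\left(h,W \right)} = W - 4 h$ ($t{\left(h,W \right)} = - (4 h - W) = - (- W + 4 h) = W - 4 h$)
$Q{\left(j \right)} = 4 + 2 i$ ($Q{\left(j \right)} = 1 \left(2 \sqrt{-1} + 4\right) = 1 \left(2 i + 4\right) = 1 \left(4 + 2 i\right) = 4 + 2 i$)
$Q{\left(4 \right)} + t{\left(-5,6 \right)} 1 = \left(4 + 2 i\right) + \left(6 - -20\right) 1 = \left(4 + 2 i\right) + \left(6 + 20\right) 1 = \left(4 + 2 i\right) + 26 \cdot 1 = \left(4 + 2 i\right) + 26 = 30 + 2 i$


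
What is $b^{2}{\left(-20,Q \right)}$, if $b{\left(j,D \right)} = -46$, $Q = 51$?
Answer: $2116$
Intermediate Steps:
$b^{2}{\left(-20,Q \right)} = \left(-46\right)^{2} = 2116$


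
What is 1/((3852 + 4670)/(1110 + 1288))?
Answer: 1199/4261 ≈ 0.28139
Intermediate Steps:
1/((3852 + 4670)/(1110 + 1288)) = 1/(8522/2398) = 1/(8522*(1/2398)) = 1/(4261/1199) = 1199/4261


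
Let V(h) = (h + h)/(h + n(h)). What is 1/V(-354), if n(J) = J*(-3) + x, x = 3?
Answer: -237/236 ≈ -1.0042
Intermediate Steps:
n(J) = 3 - 3*J (n(J) = J*(-3) + 3 = -3*J + 3 = 3 - 3*J)
V(h) = 2*h/(3 - 2*h) (V(h) = (h + h)/(h + (3 - 3*h)) = (2*h)/(3 - 2*h) = 2*h/(3 - 2*h))
1/V(-354) = 1/(-2*(-354)/(-3 + 2*(-354))) = 1/(-2*(-354)/(-3 - 708)) = 1/(-2*(-354)/(-711)) = 1/(-2*(-354)*(-1/711)) = 1/(-236/237) = -237/236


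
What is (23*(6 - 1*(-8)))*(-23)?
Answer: -7406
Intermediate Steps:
(23*(6 - 1*(-8)))*(-23) = (23*(6 + 8))*(-23) = (23*14)*(-23) = 322*(-23) = -7406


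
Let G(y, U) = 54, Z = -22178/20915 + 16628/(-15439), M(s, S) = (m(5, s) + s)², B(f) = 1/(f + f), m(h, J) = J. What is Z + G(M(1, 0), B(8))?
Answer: 16746780228/322906685 ≈ 51.863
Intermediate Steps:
B(f) = 1/(2*f)
M(s, S) = 4*s² (M(s, S) = (s + s)² = (2*s)² = 4*s²)
Z = -690180762/322906685 (Z = -22178*1/20915 + 16628*(-1/15439) = -22178/20915 - 16628/15439 = -690180762/322906685 ≈ -2.1374)
Z + G(M(1, 0), B(8)) = -690180762/322906685 + 54 = 16746780228/322906685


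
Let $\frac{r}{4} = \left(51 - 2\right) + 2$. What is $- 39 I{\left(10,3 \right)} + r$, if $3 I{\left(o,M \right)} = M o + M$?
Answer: $-225$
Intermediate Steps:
$r = 204$ ($r = 4 \left(\left(51 - 2\right) + 2\right) = 4 \left(49 + 2\right) = 4 \cdot 51 = 204$)
$I{\left(o,M \right)} = \frac{M}{3} + \frac{M o}{3}$ ($I{\left(o,M \right)} = \frac{M o + M}{3} = \frac{M + M o}{3} = \frac{M}{3} + \frac{M o}{3}$)
$- 39 I{\left(10,3 \right)} + r = - 39 \cdot \frac{1}{3} \cdot 3 \left(1 + 10\right) + 204 = - 39 \cdot \frac{1}{3} \cdot 3 \cdot 11 + 204 = \left(-39\right) 11 + 204 = -429 + 204 = -225$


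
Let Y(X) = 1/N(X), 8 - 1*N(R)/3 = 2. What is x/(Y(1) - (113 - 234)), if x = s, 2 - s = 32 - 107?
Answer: 1386/2179 ≈ 0.63607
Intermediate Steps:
N(R) = 18 (N(R) = 24 - 3*2 = 24 - 6 = 18)
Y(X) = 1/18
s = 77 (s = 2 - (32 - 107) = 2 - 1*(-75) = 2 + 75 = 77)
x = 77
x/(Y(1) - (113 - 234)) = 77/(1/18 - (113 - 234)) = 77/(1/18 - 1*(-121)) = 77/(1/18 + 121) = 77/(2179/18) = 77*(18/2179) = 1386/2179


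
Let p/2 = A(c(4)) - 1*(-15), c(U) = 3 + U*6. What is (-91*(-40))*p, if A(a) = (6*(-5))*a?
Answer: -5787600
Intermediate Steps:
c(U) = 3 + 6*U
A(a) = -30*a
p = -1590 (p = 2*(-30*(3 + 6*4) - 1*(-15)) = 2*(-30*(3 + 24) + 15) = 2*(-30*27 + 15) = 2*(-810 + 15) = 2*(-795) = -1590)
(-91*(-40))*p = -91*(-40)*(-1590) = 3640*(-1590) = -5787600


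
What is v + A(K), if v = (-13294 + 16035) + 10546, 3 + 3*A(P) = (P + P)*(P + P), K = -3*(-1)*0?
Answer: 13286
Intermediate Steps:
K = 0 (K = 3*0 = 0)
A(P) = -1 + 4*P²/3 (A(P) = -1 + ((P + P)*(P + P))/3 = -1 + ((2*P)*(2*P))/3 = -1 + (4*P²)/3 = -1 + 4*P²/3)
v = 13287 (v = 2741 + 10546 = 13287)
v + A(K) = 13287 + (-1 + (4/3)*0²) = 13287 + (-1 + (4/3)*0) = 13287 + (-1 + 0) = 13287 - 1 = 13286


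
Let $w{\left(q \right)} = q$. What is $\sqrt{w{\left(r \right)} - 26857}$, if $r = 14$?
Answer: $i \sqrt{26843} \approx 163.84 i$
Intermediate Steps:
$\sqrt{w{\left(r \right)} - 26857} = \sqrt{14 - 26857} = \sqrt{-26843} = i \sqrt{26843}$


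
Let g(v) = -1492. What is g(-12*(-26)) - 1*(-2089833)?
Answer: 2088341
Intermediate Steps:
g(-12*(-26)) - 1*(-2089833) = -1492 - 1*(-2089833) = -1492 + 2089833 = 2088341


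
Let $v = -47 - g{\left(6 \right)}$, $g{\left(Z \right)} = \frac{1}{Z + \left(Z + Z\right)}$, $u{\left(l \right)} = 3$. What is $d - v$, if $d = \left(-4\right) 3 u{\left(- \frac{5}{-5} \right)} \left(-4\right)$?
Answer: $\frac{3439}{18} \approx 191.06$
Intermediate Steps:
$d = 144$ ($d = \left(-4\right) 3 \cdot 3 \left(-4\right) = \left(-12\right) 3 \left(-4\right) = \left(-36\right) \left(-4\right) = 144$)
$g{\left(Z \right)} = \frac{1}{3 Z}$ ($g{\left(Z \right)} = \frac{1}{Z + 2 Z} = \frac{1}{3 Z}$)
$v = - \frac{847}{18}$ ($v = -47 - \frac{1}{3 \cdot 6} = -47 - \frac{1}{3} \cdot \frac{1}{6} = -47 - \frac{1}{18} = - \frac{847}{18} \approx -47.056$)
$d - v = 144 - - \frac{847}{18} = 144 + \frac{847}{18} = \frac{3439}{18}$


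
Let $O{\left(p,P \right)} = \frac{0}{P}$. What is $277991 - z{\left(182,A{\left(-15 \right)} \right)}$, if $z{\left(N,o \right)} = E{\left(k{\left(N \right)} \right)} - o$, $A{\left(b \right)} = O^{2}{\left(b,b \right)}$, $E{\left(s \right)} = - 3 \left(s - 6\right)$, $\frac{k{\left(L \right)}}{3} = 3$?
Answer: $278000$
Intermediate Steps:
$O{\left(p,P \right)} = 0$
$k{\left(L \right)} = 9$ ($k{\left(L \right)} = 3 \cdot 3 = 9$)
$E{\left(s \right)} = 18 - 3 s$ ($E{\left(s \right)} = - 3 \left(-6 + s\right) = 18 - 3 s$)
$A{\left(b \right)} = 0$ ($A{\left(b \right)} = 0^{2} = 0$)
$z{\left(N,o \right)} = -9 - o$ ($z{\left(N,o \right)} = \left(18 - 27\right) - o = -9 - o$)
$277991 - z{\left(182,A{\left(-15 \right)} \right)} = 277991 - \left(-9 - 0\right) = 277991 - \left(-9 + 0\right) = 277991 - -9 = 277991 + 9 = 278000$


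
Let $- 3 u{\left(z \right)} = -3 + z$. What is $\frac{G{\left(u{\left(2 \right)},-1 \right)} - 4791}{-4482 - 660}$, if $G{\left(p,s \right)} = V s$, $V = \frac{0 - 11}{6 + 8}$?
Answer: $\frac{67063}{71988} \approx 0.93159$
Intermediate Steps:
$u{\left(z \right)} = 1 - \frac{z}{3}$ ($u{\left(z \right)} = - \frac{-3 + z}{3} = 1 - \frac{z}{3}$)
$V = - \frac{11}{14} \approx -0.78571$
$G{\left(p,s \right)} = - \frac{11 s}{14}$
$\frac{G{\left(u{\left(2 \right)},-1 \right)} - 4791}{-4482 - 660} = \frac{\left(- \frac{11}{14}\right) \left(-1\right) - 4791}{-4482 - 660} = \frac{\frac{11}{14} - 4791}{-5142} = \left(- \frac{67063}{14}\right) \left(- \frac{1}{5142}\right) = \frac{67063}{71988}$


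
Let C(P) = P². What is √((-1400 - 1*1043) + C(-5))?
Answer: I*√2418 ≈ 49.173*I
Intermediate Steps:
√((-1400 - 1*1043) + C(-5)) = √((-1400 - 1*1043) + (-5)²) = √((-1400 - 1043) + 25) = √(-2443 + 25) = √(-2418) = I*√2418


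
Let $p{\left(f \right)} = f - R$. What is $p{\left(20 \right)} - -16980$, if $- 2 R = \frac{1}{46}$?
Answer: $\frac{1564001}{92} \approx 17000.0$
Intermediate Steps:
$R = - \frac{1}{92}$ ($R = - \frac{1}{2 \cdot 46} = \left(- \frac{1}{2}\right) \frac{1}{46} = - \frac{1}{92} \approx -0.01087$)
$p{\left(f \right)} = \frac{1}{92} + f$ ($p{\left(f \right)} = f - - \frac{1}{92} = f + \frac{1}{92} = \frac{1}{92} + f$)
$p{\left(20 \right)} - -16980 = \left(\frac{1}{92} + 20\right) - -16980 = \frac{1841}{92} + \left(-4912 + 21892\right) = \frac{1841}{92} + 16980 = \frac{1564001}{92}$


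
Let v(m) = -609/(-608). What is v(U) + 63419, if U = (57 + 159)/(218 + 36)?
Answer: 38559361/608 ≈ 63420.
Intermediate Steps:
U = 108/127 (U = 216/254 = 216*(1/254) = 108/127 ≈ 0.85039)
v(m) = 609/608 (v(m) = -609*(-1/608) = 609/608)
v(U) + 63419 = 609/608 + 63419 = 38559361/608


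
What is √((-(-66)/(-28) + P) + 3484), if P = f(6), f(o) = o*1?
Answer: √683578/14 ≈ 59.056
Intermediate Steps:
f(o) = o
P = 6
√((-(-66)/(-28) + P) + 3484) = √((-(-66)/(-28) + 6) + 3484) = √((-(-66)*(-1)/28 + 6) + 3484) = √((-2*33/28 + 6) + 3484) = √((-33/14 + 6) + 3484) = √(51/14 + 3484) = √(48827/14) = √683578/14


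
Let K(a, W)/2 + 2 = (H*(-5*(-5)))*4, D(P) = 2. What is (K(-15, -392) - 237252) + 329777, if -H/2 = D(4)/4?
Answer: 92321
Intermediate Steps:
H = -1 (H = -4/4 = -2*½ = -1)
K(a, W) = -204 (K(a, W) = -4 + 2*(-(-5)*(-5)*4) = -4 + 2*(-1*25*4) = -4 + 2*(-25*4) = -4 + 2*(-100) = -4 - 200 = -204)
(K(-15, -392) - 237252) + 329777 = (-204 - 237252) + 329777 = -237456 + 329777 = 92321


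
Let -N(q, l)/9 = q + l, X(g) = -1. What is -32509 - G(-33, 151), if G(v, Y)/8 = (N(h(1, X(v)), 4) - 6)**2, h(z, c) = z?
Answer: -53317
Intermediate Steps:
N(q, l) = -9*l - 9*q (N(q, l) = -9*(q + l) = -9*(l + q) = -9*l - 9*q)
G(v, Y) = 20808 (G(v, Y) = 8*((-9*4 - 9*1) - 6)**2 = 8*((-36 - 9) - 6)**2 = 8*(-45 - 6)**2 = 8*(-51)**2 = 8*2601 = 20808)
-32509 - G(-33, 151) = -32509 - 1*20808 = -32509 - 20808 = -53317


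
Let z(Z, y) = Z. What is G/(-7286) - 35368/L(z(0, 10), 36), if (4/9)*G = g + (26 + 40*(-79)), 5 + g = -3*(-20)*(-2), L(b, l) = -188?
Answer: 259069805/1369768 ≈ 189.13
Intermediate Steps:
g = -125 (g = -5 - 3*(-20)*(-2) = -5 + 60*(-2) = -5 - 120 = -125)
G = -29331/4 (G = 9*(-125 + (26 + 40*(-79)))/4 = 9*(-125 + (26 - 3160))/4 = 9*(-125 - 3134)/4 = (9/4)*(-3259) = -29331/4 ≈ -7332.8)
G/(-7286) - 35368/L(z(0, 10), 36) = -29331/4/(-7286) - 35368/(-188) = -29331/4*(-1/7286) - 35368*(-1/188) = 29331/29144 + 8842/47 = 259069805/1369768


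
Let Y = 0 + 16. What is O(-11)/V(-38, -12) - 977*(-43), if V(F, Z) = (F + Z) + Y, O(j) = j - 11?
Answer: 714198/17 ≈ 42012.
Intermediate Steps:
O(j) = -11 + j
Y = 16
V(F, Z) = 16 + F + Z (V(F, Z) = (F + Z) + 16 = 16 + F + Z)
O(-11)/V(-38, -12) - 977*(-43) = (-11 - 11)/(16 - 38 - 12) - 977*(-43) = -22/(-34) + 42011 = -22*(-1/34) + 42011 = 11/17 + 42011 = 714198/17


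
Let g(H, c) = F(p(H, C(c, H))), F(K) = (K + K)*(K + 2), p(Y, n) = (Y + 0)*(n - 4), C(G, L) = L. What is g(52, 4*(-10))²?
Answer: 155501299040256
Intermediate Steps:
p(Y, n) = Y*(-4 + n)
F(K) = 2*K*(2 + K) (F(K) = (2*K)*(2 + K) = 2*K*(2 + K))
g(H, c) = 2*H*(-4 + H)*(2 + H*(-4 + H)) (g(H, c) = 2*(H*(-4 + H))*(2 + H*(-4 + H)) = 2*H*(-4 + H)*(2 + H*(-4 + H)))
g(52, 4*(-10))² = (2*52*(-4 + 52)*(2 + 52*(-4 + 52)))² = (2*52*48*(2 + 52*48))² = (2*52*48*(2 + 2496))² = (2*52*48*2498)² = 12470016² = 155501299040256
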